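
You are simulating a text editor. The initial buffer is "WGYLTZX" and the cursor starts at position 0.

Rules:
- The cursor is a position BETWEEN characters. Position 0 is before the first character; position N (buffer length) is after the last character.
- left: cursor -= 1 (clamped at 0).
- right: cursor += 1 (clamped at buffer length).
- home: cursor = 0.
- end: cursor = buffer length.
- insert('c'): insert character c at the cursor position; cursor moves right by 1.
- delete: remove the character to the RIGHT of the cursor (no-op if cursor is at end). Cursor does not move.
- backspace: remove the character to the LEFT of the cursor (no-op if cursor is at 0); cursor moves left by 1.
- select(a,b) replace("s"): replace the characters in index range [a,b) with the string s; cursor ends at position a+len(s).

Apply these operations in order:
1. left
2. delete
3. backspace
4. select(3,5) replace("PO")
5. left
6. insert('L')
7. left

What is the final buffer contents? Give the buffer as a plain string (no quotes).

After op 1 (left): buf='WGYLTZX' cursor=0
After op 2 (delete): buf='GYLTZX' cursor=0
After op 3 (backspace): buf='GYLTZX' cursor=0
After op 4 (select(3,5) replace("PO")): buf='GYLPOX' cursor=5
After op 5 (left): buf='GYLPOX' cursor=4
After op 6 (insert('L')): buf='GYLPLOX' cursor=5
After op 7 (left): buf='GYLPLOX' cursor=4

Answer: GYLPLOX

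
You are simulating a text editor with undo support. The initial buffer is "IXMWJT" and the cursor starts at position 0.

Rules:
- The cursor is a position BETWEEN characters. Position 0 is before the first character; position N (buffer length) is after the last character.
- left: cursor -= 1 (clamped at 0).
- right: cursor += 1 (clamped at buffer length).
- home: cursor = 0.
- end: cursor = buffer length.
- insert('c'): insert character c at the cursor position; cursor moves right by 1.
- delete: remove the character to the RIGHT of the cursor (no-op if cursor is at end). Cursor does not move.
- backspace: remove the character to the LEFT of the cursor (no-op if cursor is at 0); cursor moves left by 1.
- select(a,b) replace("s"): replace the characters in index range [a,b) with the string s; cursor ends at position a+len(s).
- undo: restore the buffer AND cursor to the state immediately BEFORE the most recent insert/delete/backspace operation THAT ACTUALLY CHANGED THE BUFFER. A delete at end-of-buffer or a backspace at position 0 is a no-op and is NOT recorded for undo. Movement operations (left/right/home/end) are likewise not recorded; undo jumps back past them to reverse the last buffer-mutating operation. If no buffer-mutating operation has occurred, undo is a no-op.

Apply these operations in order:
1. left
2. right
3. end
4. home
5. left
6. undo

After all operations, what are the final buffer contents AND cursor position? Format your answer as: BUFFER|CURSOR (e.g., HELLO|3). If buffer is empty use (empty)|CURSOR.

After op 1 (left): buf='IXMWJT' cursor=0
After op 2 (right): buf='IXMWJT' cursor=1
After op 3 (end): buf='IXMWJT' cursor=6
After op 4 (home): buf='IXMWJT' cursor=0
After op 5 (left): buf='IXMWJT' cursor=0
After op 6 (undo): buf='IXMWJT' cursor=0

Answer: IXMWJT|0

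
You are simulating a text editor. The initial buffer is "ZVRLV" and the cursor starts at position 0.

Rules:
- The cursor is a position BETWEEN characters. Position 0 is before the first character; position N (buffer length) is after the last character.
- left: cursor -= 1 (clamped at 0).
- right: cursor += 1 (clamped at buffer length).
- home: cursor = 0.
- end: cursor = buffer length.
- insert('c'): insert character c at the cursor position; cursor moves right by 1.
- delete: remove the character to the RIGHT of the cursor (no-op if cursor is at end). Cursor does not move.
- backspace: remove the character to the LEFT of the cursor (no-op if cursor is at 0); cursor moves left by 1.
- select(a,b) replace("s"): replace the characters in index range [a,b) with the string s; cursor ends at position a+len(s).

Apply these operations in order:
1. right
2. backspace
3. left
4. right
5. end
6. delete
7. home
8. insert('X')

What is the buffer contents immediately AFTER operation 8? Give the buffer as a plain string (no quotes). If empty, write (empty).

Answer: XVRLV

Derivation:
After op 1 (right): buf='ZVRLV' cursor=1
After op 2 (backspace): buf='VRLV' cursor=0
After op 3 (left): buf='VRLV' cursor=0
After op 4 (right): buf='VRLV' cursor=1
After op 5 (end): buf='VRLV' cursor=4
After op 6 (delete): buf='VRLV' cursor=4
After op 7 (home): buf='VRLV' cursor=0
After op 8 (insert('X')): buf='XVRLV' cursor=1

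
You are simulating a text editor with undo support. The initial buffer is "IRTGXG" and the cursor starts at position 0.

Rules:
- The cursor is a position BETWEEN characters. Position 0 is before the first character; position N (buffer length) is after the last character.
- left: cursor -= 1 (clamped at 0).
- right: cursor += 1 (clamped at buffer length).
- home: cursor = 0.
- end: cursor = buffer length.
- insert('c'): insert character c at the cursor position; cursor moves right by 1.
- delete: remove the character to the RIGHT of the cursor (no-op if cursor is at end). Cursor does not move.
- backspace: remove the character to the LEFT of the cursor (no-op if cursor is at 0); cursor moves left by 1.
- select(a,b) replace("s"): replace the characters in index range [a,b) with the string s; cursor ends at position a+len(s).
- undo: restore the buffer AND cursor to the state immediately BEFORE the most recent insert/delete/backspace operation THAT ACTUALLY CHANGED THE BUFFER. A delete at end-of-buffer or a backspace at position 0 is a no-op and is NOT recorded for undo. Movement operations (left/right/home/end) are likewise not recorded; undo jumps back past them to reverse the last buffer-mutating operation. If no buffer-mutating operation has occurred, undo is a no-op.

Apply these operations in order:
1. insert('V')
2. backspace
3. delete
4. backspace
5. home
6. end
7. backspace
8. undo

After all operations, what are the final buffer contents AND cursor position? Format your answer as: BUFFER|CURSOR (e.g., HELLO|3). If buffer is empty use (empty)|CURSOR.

Answer: RTGXG|5

Derivation:
After op 1 (insert('V')): buf='VIRTGXG' cursor=1
After op 2 (backspace): buf='IRTGXG' cursor=0
After op 3 (delete): buf='RTGXG' cursor=0
After op 4 (backspace): buf='RTGXG' cursor=0
After op 5 (home): buf='RTGXG' cursor=0
After op 6 (end): buf='RTGXG' cursor=5
After op 7 (backspace): buf='RTGX' cursor=4
After op 8 (undo): buf='RTGXG' cursor=5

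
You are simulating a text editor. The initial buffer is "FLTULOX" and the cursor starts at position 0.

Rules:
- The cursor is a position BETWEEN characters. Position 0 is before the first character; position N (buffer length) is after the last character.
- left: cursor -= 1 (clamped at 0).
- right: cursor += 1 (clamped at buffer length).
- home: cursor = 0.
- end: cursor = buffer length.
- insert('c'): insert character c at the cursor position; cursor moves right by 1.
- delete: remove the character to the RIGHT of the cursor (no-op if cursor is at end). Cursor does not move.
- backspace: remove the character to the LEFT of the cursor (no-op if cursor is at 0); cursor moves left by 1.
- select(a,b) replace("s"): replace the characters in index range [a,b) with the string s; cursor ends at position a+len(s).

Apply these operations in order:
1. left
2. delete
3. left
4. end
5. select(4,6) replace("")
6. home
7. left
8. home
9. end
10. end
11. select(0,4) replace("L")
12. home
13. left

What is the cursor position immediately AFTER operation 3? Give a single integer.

Answer: 0

Derivation:
After op 1 (left): buf='FLTULOX' cursor=0
After op 2 (delete): buf='LTULOX' cursor=0
After op 3 (left): buf='LTULOX' cursor=0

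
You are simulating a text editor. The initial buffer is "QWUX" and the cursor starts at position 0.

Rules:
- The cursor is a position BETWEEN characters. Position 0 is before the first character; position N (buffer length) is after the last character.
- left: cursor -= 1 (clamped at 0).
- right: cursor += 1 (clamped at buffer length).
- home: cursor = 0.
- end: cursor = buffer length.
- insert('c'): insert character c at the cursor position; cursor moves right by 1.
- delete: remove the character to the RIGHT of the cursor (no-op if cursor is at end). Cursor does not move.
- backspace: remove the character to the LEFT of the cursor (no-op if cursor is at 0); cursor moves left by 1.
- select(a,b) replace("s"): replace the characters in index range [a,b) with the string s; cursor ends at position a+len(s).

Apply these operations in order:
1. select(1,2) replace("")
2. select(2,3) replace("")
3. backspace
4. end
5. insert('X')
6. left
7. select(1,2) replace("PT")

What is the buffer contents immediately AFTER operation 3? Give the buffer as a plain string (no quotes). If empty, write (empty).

After op 1 (select(1,2) replace("")): buf='QUX' cursor=1
After op 2 (select(2,3) replace("")): buf='QU' cursor=2
After op 3 (backspace): buf='Q' cursor=1

Answer: Q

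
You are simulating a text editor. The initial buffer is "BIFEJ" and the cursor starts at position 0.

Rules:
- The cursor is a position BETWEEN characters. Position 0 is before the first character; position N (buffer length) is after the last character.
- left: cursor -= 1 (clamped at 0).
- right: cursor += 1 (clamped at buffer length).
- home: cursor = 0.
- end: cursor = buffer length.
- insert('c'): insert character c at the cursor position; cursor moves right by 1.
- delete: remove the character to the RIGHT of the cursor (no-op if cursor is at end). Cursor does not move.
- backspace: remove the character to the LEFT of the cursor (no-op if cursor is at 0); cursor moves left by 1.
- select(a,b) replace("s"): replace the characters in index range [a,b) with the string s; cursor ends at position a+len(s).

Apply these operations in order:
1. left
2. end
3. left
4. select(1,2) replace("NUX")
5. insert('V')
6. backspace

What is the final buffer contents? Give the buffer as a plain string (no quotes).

After op 1 (left): buf='BIFEJ' cursor=0
After op 2 (end): buf='BIFEJ' cursor=5
After op 3 (left): buf='BIFEJ' cursor=4
After op 4 (select(1,2) replace("NUX")): buf='BNUXFEJ' cursor=4
After op 5 (insert('V')): buf='BNUXVFEJ' cursor=5
After op 6 (backspace): buf='BNUXFEJ' cursor=4

Answer: BNUXFEJ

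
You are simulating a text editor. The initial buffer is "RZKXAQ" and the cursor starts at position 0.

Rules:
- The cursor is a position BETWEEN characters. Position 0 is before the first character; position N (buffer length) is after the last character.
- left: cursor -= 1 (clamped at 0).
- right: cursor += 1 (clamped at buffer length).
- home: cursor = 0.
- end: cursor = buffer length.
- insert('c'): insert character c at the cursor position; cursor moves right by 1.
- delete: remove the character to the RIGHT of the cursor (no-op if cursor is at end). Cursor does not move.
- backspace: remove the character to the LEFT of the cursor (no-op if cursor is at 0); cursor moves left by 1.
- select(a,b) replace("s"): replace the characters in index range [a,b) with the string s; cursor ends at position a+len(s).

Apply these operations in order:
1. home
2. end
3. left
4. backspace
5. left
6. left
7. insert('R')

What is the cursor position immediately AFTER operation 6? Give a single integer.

Answer: 2

Derivation:
After op 1 (home): buf='RZKXAQ' cursor=0
After op 2 (end): buf='RZKXAQ' cursor=6
After op 3 (left): buf='RZKXAQ' cursor=5
After op 4 (backspace): buf='RZKXQ' cursor=4
After op 5 (left): buf='RZKXQ' cursor=3
After op 6 (left): buf='RZKXQ' cursor=2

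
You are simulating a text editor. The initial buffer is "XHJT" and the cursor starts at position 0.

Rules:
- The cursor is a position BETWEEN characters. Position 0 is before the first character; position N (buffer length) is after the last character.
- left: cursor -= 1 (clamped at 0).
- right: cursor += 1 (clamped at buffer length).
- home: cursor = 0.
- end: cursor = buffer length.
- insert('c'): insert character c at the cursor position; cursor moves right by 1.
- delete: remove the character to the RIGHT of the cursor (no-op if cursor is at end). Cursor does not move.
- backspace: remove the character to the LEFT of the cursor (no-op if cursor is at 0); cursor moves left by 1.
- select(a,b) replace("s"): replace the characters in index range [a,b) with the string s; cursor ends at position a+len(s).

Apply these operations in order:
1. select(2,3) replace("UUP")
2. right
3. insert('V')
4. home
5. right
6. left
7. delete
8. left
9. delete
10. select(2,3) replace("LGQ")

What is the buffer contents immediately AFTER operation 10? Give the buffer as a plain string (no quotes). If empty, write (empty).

Answer: UULGQTV

Derivation:
After op 1 (select(2,3) replace("UUP")): buf='XHUUPT' cursor=5
After op 2 (right): buf='XHUUPT' cursor=6
After op 3 (insert('V')): buf='XHUUPTV' cursor=7
After op 4 (home): buf='XHUUPTV' cursor=0
After op 5 (right): buf='XHUUPTV' cursor=1
After op 6 (left): buf='XHUUPTV' cursor=0
After op 7 (delete): buf='HUUPTV' cursor=0
After op 8 (left): buf='HUUPTV' cursor=0
After op 9 (delete): buf='UUPTV' cursor=0
After op 10 (select(2,3) replace("LGQ")): buf='UULGQTV' cursor=5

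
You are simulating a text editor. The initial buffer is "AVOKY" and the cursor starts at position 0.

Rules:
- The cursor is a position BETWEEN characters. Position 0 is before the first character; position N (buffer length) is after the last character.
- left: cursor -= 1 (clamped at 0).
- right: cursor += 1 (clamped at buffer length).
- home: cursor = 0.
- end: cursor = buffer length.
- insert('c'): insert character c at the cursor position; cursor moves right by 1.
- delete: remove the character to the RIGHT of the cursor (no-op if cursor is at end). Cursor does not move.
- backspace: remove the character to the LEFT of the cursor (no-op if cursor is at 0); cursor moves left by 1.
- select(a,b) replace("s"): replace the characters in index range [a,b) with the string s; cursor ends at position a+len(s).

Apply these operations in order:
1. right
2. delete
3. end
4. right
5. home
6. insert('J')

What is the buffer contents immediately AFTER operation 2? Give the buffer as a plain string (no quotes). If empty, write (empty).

Answer: AOKY

Derivation:
After op 1 (right): buf='AVOKY' cursor=1
After op 2 (delete): buf='AOKY' cursor=1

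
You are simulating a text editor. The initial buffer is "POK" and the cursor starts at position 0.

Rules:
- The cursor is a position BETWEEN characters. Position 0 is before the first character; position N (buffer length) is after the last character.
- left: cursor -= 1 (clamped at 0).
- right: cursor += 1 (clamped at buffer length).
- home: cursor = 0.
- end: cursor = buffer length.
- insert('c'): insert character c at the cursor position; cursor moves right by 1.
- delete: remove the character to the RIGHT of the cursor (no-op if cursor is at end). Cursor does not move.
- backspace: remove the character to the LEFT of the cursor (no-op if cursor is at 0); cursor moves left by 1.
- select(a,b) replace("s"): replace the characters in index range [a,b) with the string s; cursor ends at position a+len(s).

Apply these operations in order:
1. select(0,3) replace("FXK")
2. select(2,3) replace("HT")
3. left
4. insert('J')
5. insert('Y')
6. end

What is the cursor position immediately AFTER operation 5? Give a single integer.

After op 1 (select(0,3) replace("FXK")): buf='FXK' cursor=3
After op 2 (select(2,3) replace("HT")): buf='FXHT' cursor=4
After op 3 (left): buf='FXHT' cursor=3
After op 4 (insert('J')): buf='FXHJT' cursor=4
After op 5 (insert('Y')): buf='FXHJYT' cursor=5

Answer: 5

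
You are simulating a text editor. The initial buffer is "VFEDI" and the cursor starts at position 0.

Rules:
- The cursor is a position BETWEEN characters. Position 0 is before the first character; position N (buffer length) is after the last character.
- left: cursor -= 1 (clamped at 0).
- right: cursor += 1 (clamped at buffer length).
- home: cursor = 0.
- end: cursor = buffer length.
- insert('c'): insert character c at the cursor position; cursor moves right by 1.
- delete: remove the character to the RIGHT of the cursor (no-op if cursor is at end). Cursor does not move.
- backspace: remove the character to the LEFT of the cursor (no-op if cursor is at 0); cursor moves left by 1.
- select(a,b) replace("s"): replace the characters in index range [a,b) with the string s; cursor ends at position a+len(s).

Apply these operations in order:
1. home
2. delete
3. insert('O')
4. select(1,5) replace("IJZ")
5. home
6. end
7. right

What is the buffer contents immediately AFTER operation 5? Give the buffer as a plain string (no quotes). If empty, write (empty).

After op 1 (home): buf='VFEDI' cursor=0
After op 2 (delete): buf='FEDI' cursor=0
After op 3 (insert('O')): buf='OFEDI' cursor=1
After op 4 (select(1,5) replace("IJZ")): buf='OIJZ' cursor=4
After op 5 (home): buf='OIJZ' cursor=0

Answer: OIJZ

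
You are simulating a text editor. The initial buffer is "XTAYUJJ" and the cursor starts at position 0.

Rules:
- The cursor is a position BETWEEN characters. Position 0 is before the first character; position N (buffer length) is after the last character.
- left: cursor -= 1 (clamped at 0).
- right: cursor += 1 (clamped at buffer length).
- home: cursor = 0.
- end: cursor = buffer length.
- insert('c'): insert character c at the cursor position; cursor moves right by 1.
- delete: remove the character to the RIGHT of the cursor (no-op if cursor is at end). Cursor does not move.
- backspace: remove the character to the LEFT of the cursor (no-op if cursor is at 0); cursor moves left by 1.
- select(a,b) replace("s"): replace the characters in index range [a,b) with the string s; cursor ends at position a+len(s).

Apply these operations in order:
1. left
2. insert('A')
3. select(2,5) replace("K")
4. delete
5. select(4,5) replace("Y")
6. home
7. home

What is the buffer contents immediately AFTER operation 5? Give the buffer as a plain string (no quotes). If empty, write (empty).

After op 1 (left): buf='XTAYUJJ' cursor=0
After op 2 (insert('A')): buf='AXTAYUJJ' cursor=1
After op 3 (select(2,5) replace("K")): buf='AXKUJJ' cursor=3
After op 4 (delete): buf='AXKJJ' cursor=3
After op 5 (select(4,5) replace("Y")): buf='AXKJY' cursor=5

Answer: AXKJY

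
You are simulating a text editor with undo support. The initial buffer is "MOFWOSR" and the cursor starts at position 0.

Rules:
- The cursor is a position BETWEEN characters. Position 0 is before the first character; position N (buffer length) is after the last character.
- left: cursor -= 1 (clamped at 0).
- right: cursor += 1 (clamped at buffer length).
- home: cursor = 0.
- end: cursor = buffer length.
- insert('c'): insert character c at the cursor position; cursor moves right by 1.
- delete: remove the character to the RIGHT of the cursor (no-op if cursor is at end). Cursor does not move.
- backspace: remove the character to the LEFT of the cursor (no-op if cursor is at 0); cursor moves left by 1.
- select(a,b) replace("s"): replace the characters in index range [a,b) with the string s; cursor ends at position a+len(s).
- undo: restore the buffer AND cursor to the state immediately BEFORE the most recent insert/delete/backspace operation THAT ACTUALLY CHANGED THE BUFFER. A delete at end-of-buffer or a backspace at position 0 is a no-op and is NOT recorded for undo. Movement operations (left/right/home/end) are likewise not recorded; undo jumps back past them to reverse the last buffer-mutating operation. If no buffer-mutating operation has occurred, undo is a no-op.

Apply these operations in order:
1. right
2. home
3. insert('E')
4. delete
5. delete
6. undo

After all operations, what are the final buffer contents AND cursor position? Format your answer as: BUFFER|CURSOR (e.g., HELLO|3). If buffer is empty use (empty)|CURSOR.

After op 1 (right): buf='MOFWOSR' cursor=1
After op 2 (home): buf='MOFWOSR' cursor=0
After op 3 (insert('E')): buf='EMOFWOSR' cursor=1
After op 4 (delete): buf='EOFWOSR' cursor=1
After op 5 (delete): buf='EFWOSR' cursor=1
After op 6 (undo): buf='EOFWOSR' cursor=1

Answer: EOFWOSR|1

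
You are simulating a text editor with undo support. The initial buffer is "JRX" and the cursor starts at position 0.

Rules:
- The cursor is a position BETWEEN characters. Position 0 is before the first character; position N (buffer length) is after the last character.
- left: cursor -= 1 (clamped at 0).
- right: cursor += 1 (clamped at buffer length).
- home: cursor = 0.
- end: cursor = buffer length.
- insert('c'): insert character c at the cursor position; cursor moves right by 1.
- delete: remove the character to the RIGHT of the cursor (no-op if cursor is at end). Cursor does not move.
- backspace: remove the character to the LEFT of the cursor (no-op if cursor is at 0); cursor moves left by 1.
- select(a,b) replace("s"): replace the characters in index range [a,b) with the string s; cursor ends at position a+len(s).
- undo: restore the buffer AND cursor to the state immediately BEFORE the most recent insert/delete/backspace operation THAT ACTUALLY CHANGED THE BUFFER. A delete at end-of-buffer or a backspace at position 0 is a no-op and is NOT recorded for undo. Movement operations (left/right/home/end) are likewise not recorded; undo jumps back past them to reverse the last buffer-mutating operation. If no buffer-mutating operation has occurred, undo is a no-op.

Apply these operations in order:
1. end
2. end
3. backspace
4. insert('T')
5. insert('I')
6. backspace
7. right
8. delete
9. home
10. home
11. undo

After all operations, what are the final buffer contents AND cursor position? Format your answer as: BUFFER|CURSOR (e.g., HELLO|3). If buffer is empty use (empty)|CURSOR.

After op 1 (end): buf='JRX' cursor=3
After op 2 (end): buf='JRX' cursor=3
After op 3 (backspace): buf='JR' cursor=2
After op 4 (insert('T')): buf='JRT' cursor=3
After op 5 (insert('I')): buf='JRTI' cursor=4
After op 6 (backspace): buf='JRT' cursor=3
After op 7 (right): buf='JRT' cursor=3
After op 8 (delete): buf='JRT' cursor=3
After op 9 (home): buf='JRT' cursor=0
After op 10 (home): buf='JRT' cursor=0
After op 11 (undo): buf='JRTI' cursor=4

Answer: JRTI|4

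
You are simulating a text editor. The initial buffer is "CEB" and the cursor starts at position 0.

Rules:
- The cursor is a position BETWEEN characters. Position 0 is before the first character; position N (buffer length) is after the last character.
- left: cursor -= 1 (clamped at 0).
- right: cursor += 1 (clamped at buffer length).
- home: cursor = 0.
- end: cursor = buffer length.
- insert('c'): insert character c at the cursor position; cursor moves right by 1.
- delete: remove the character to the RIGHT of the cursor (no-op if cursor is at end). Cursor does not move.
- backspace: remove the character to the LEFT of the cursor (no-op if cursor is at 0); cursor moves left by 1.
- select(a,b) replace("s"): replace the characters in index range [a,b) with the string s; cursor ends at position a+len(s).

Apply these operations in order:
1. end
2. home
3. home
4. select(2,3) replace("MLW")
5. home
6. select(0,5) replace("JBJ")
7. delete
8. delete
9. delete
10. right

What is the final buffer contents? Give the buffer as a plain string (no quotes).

Answer: JBJ

Derivation:
After op 1 (end): buf='CEB' cursor=3
After op 2 (home): buf='CEB' cursor=0
After op 3 (home): buf='CEB' cursor=0
After op 4 (select(2,3) replace("MLW")): buf='CEMLW' cursor=5
After op 5 (home): buf='CEMLW' cursor=0
After op 6 (select(0,5) replace("JBJ")): buf='JBJ' cursor=3
After op 7 (delete): buf='JBJ' cursor=3
After op 8 (delete): buf='JBJ' cursor=3
After op 9 (delete): buf='JBJ' cursor=3
After op 10 (right): buf='JBJ' cursor=3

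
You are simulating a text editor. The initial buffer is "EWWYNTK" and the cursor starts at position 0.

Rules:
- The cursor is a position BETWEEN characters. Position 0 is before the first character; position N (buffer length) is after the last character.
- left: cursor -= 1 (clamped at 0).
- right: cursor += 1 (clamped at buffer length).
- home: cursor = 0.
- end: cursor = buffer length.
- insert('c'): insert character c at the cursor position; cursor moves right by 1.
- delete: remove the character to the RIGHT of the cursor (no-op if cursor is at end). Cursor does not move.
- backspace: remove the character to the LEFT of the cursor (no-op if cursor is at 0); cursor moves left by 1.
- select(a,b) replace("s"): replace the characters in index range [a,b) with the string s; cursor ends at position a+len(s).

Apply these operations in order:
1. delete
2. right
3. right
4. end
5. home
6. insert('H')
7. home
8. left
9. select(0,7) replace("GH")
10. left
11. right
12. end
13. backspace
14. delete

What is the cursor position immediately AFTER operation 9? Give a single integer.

Answer: 2

Derivation:
After op 1 (delete): buf='WWYNTK' cursor=0
After op 2 (right): buf='WWYNTK' cursor=1
After op 3 (right): buf='WWYNTK' cursor=2
After op 4 (end): buf='WWYNTK' cursor=6
After op 5 (home): buf='WWYNTK' cursor=0
After op 6 (insert('H')): buf='HWWYNTK' cursor=1
After op 7 (home): buf='HWWYNTK' cursor=0
After op 8 (left): buf='HWWYNTK' cursor=0
After op 9 (select(0,7) replace("GH")): buf='GH' cursor=2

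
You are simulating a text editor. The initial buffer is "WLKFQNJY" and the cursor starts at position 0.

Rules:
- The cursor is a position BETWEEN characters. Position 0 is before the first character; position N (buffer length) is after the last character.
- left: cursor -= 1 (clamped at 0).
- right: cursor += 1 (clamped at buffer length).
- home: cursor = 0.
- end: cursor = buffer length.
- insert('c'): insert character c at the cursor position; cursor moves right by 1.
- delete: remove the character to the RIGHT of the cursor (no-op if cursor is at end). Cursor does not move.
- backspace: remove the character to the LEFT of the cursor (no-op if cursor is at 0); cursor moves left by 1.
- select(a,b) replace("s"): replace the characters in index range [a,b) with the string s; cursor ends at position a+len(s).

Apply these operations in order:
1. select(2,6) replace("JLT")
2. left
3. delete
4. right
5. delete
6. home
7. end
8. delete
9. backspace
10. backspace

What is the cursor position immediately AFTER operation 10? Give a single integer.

After op 1 (select(2,6) replace("JLT")): buf='WLJLTJY' cursor=5
After op 2 (left): buf='WLJLTJY' cursor=4
After op 3 (delete): buf='WLJLJY' cursor=4
After op 4 (right): buf='WLJLJY' cursor=5
After op 5 (delete): buf='WLJLJ' cursor=5
After op 6 (home): buf='WLJLJ' cursor=0
After op 7 (end): buf='WLJLJ' cursor=5
After op 8 (delete): buf='WLJLJ' cursor=5
After op 9 (backspace): buf='WLJL' cursor=4
After op 10 (backspace): buf='WLJ' cursor=3

Answer: 3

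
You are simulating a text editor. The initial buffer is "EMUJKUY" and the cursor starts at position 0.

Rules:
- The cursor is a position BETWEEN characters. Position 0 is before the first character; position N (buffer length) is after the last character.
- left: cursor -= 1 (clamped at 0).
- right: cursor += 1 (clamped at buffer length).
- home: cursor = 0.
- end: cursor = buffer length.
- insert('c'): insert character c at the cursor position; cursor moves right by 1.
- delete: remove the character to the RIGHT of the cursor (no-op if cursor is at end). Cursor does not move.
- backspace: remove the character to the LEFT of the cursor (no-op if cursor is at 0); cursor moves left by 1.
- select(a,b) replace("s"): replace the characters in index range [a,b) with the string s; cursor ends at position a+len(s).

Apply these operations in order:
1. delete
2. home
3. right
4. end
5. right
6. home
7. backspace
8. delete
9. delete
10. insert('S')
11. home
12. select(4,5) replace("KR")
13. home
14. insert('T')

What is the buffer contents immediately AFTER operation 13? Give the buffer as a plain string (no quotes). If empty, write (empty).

After op 1 (delete): buf='MUJKUY' cursor=0
After op 2 (home): buf='MUJKUY' cursor=0
After op 3 (right): buf='MUJKUY' cursor=1
After op 4 (end): buf='MUJKUY' cursor=6
After op 5 (right): buf='MUJKUY' cursor=6
After op 6 (home): buf='MUJKUY' cursor=0
After op 7 (backspace): buf='MUJKUY' cursor=0
After op 8 (delete): buf='UJKUY' cursor=0
After op 9 (delete): buf='JKUY' cursor=0
After op 10 (insert('S')): buf='SJKUY' cursor=1
After op 11 (home): buf='SJKUY' cursor=0
After op 12 (select(4,5) replace("KR")): buf='SJKUKR' cursor=6
After op 13 (home): buf='SJKUKR' cursor=0

Answer: SJKUKR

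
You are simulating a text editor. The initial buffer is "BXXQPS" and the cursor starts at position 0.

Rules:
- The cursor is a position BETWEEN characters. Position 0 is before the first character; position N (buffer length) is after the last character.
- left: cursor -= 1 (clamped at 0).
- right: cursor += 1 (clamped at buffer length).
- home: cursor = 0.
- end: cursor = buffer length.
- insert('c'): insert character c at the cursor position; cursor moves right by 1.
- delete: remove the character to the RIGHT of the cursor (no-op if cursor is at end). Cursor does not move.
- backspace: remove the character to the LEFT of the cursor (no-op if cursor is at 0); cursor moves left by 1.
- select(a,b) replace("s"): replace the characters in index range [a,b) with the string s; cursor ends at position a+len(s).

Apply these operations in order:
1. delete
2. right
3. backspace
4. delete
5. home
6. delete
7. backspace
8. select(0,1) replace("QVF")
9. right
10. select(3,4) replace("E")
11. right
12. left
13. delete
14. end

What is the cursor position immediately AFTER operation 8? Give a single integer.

After op 1 (delete): buf='XXQPS' cursor=0
After op 2 (right): buf='XXQPS' cursor=1
After op 3 (backspace): buf='XQPS' cursor=0
After op 4 (delete): buf='QPS' cursor=0
After op 5 (home): buf='QPS' cursor=0
After op 6 (delete): buf='PS' cursor=0
After op 7 (backspace): buf='PS' cursor=0
After op 8 (select(0,1) replace("QVF")): buf='QVFS' cursor=3

Answer: 3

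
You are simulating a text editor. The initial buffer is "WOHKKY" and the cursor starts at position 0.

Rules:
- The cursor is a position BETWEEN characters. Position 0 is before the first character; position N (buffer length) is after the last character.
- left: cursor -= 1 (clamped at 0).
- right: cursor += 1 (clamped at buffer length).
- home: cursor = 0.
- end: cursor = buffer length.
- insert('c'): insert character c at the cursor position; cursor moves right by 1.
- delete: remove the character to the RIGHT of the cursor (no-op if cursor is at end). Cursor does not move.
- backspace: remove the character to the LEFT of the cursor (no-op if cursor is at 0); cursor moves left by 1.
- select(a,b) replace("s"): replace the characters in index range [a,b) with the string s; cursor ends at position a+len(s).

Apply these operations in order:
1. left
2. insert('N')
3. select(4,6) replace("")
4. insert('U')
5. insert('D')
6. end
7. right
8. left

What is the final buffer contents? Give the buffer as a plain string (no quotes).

After op 1 (left): buf='WOHKKY' cursor=0
After op 2 (insert('N')): buf='NWOHKKY' cursor=1
After op 3 (select(4,6) replace("")): buf='NWOHY' cursor=4
After op 4 (insert('U')): buf='NWOHUY' cursor=5
After op 5 (insert('D')): buf='NWOHUDY' cursor=6
After op 6 (end): buf='NWOHUDY' cursor=7
After op 7 (right): buf='NWOHUDY' cursor=7
After op 8 (left): buf='NWOHUDY' cursor=6

Answer: NWOHUDY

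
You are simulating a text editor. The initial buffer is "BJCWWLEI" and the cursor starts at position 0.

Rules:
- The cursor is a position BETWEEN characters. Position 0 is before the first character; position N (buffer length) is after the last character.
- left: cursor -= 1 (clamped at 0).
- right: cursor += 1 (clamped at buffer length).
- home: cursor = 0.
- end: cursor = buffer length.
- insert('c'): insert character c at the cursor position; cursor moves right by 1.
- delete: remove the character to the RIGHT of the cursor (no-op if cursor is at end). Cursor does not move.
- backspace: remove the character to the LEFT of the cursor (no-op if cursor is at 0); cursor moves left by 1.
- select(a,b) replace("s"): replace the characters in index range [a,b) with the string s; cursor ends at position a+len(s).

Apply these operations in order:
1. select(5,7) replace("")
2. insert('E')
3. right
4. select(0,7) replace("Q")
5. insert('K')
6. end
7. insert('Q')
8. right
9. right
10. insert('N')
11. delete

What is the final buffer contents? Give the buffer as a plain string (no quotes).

After op 1 (select(5,7) replace("")): buf='BJCWWI' cursor=5
After op 2 (insert('E')): buf='BJCWWEI' cursor=6
After op 3 (right): buf='BJCWWEI' cursor=7
After op 4 (select(0,7) replace("Q")): buf='Q' cursor=1
After op 5 (insert('K')): buf='QK' cursor=2
After op 6 (end): buf='QK' cursor=2
After op 7 (insert('Q')): buf='QKQ' cursor=3
After op 8 (right): buf='QKQ' cursor=3
After op 9 (right): buf='QKQ' cursor=3
After op 10 (insert('N')): buf='QKQN' cursor=4
After op 11 (delete): buf='QKQN' cursor=4

Answer: QKQN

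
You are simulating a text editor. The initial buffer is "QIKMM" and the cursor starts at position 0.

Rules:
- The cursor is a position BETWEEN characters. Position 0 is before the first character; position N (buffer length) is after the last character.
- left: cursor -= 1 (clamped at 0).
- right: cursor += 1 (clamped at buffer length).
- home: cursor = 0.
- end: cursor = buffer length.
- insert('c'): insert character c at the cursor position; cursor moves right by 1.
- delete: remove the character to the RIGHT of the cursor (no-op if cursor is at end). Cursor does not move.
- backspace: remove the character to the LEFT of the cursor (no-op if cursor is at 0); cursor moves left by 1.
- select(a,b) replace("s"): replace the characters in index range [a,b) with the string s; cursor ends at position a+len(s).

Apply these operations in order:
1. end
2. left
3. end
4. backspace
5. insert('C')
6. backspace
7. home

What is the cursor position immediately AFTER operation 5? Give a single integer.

Answer: 5

Derivation:
After op 1 (end): buf='QIKMM' cursor=5
After op 2 (left): buf='QIKMM' cursor=4
After op 3 (end): buf='QIKMM' cursor=5
After op 4 (backspace): buf='QIKM' cursor=4
After op 5 (insert('C')): buf='QIKMC' cursor=5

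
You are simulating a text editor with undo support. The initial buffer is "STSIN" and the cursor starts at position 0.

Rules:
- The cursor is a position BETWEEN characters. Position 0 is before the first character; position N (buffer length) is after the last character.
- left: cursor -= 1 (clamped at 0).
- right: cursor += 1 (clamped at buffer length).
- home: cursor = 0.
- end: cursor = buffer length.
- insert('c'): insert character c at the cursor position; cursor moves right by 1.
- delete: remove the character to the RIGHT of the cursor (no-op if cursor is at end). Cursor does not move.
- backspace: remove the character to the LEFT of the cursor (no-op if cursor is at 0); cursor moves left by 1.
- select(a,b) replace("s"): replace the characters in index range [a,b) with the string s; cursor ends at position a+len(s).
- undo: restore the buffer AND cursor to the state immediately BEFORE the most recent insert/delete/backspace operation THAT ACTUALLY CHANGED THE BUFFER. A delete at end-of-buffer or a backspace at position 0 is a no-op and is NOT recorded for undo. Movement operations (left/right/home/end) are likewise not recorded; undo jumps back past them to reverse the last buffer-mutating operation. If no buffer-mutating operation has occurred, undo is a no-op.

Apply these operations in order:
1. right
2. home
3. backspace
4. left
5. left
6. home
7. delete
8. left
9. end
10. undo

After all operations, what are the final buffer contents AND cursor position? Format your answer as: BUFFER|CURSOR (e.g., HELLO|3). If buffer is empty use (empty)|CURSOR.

Answer: STSIN|0

Derivation:
After op 1 (right): buf='STSIN' cursor=1
After op 2 (home): buf='STSIN' cursor=0
After op 3 (backspace): buf='STSIN' cursor=0
After op 4 (left): buf='STSIN' cursor=0
After op 5 (left): buf='STSIN' cursor=0
After op 6 (home): buf='STSIN' cursor=0
After op 7 (delete): buf='TSIN' cursor=0
After op 8 (left): buf='TSIN' cursor=0
After op 9 (end): buf='TSIN' cursor=4
After op 10 (undo): buf='STSIN' cursor=0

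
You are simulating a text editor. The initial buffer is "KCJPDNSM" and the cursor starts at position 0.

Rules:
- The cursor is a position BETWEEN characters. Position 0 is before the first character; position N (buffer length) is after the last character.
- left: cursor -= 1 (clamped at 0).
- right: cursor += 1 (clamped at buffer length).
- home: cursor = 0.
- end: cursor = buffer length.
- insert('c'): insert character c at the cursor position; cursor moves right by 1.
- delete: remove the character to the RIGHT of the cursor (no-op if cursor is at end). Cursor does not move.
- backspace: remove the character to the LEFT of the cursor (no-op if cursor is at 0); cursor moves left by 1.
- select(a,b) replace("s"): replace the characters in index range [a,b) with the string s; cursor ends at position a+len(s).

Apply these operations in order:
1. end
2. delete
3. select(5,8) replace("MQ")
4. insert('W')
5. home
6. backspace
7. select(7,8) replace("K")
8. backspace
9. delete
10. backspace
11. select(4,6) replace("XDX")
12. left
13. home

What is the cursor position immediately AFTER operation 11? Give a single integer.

After op 1 (end): buf='KCJPDNSM' cursor=8
After op 2 (delete): buf='KCJPDNSM' cursor=8
After op 3 (select(5,8) replace("MQ")): buf='KCJPDMQ' cursor=7
After op 4 (insert('W')): buf='KCJPDMQW' cursor=8
After op 5 (home): buf='KCJPDMQW' cursor=0
After op 6 (backspace): buf='KCJPDMQW' cursor=0
After op 7 (select(7,8) replace("K")): buf='KCJPDMQK' cursor=8
After op 8 (backspace): buf='KCJPDMQ' cursor=7
After op 9 (delete): buf='KCJPDMQ' cursor=7
After op 10 (backspace): buf='KCJPDM' cursor=6
After op 11 (select(4,6) replace("XDX")): buf='KCJPXDX' cursor=7

Answer: 7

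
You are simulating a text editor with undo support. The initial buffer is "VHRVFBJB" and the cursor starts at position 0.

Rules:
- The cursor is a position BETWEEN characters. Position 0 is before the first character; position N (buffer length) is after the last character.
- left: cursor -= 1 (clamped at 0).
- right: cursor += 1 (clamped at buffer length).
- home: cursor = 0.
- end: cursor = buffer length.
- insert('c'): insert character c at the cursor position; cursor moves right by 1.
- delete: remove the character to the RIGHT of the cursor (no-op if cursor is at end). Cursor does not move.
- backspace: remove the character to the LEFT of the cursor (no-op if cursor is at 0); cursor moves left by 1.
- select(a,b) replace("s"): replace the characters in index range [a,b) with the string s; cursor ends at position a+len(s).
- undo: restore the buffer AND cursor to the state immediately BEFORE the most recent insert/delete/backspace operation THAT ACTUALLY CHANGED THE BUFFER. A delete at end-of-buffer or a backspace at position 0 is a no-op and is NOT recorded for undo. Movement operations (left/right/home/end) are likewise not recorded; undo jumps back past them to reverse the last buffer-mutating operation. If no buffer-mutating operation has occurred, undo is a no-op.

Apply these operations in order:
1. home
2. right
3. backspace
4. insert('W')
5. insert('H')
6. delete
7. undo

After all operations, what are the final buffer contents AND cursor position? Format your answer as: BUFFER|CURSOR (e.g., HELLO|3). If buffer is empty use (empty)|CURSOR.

Answer: WHHRVFBJB|2

Derivation:
After op 1 (home): buf='VHRVFBJB' cursor=0
After op 2 (right): buf='VHRVFBJB' cursor=1
After op 3 (backspace): buf='HRVFBJB' cursor=0
After op 4 (insert('W')): buf='WHRVFBJB' cursor=1
After op 5 (insert('H')): buf='WHHRVFBJB' cursor=2
After op 6 (delete): buf='WHRVFBJB' cursor=2
After op 7 (undo): buf='WHHRVFBJB' cursor=2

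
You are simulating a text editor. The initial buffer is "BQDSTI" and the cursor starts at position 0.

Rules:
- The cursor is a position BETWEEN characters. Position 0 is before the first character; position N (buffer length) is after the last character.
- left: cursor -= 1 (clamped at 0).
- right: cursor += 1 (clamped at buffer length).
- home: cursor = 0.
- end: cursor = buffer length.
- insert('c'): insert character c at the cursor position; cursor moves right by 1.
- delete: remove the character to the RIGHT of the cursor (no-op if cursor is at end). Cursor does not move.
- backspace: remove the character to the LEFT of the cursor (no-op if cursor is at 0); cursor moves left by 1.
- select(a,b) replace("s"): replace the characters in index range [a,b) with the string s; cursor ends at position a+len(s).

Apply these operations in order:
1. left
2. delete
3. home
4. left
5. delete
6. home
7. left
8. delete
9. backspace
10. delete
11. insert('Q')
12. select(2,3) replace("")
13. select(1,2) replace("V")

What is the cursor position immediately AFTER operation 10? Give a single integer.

Answer: 0

Derivation:
After op 1 (left): buf='BQDSTI' cursor=0
After op 2 (delete): buf='QDSTI' cursor=0
After op 3 (home): buf='QDSTI' cursor=0
After op 4 (left): buf='QDSTI' cursor=0
After op 5 (delete): buf='DSTI' cursor=0
After op 6 (home): buf='DSTI' cursor=0
After op 7 (left): buf='DSTI' cursor=0
After op 8 (delete): buf='STI' cursor=0
After op 9 (backspace): buf='STI' cursor=0
After op 10 (delete): buf='TI' cursor=0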